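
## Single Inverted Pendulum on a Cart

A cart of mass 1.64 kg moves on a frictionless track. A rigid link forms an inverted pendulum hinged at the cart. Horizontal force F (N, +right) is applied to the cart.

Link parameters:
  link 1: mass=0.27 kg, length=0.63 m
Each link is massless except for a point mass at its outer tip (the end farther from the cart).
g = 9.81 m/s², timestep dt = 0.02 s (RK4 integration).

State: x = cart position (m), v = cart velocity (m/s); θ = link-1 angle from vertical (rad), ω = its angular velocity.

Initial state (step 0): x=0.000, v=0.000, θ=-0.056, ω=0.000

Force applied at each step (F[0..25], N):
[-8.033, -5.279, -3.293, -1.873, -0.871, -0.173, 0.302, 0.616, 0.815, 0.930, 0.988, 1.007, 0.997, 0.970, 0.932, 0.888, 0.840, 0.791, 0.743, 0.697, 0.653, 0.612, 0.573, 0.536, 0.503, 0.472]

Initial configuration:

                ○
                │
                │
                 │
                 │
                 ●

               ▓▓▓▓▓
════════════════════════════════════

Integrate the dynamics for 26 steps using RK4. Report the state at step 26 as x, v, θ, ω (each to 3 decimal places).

Answer: x=-0.073, v=-0.049, θ=0.014, ω=0.004

Derivation:
apply F[0]=-8.033 → step 1: x=-0.001, v=-0.096, θ=-0.055, ω=0.135
apply F[1]=-5.279 → step 2: x=-0.004, v=-0.159, θ=-0.051, ω=0.218
apply F[2]=-3.293 → step 3: x=-0.007, v=-0.197, θ=-0.046, ω=0.264
apply F[3]=-1.873 → step 4: x=-0.011, v=-0.219, θ=-0.041, ω=0.284
apply F[4]=-0.871 → step 5: x=-0.016, v=-0.228, θ=-0.035, ω=0.287
apply F[5]=-0.173 → step 6: x=-0.020, v=-0.229, θ=-0.029, ω=0.279
apply F[6]=+0.302 → step 7: x=-0.025, v=-0.225, θ=-0.024, ω=0.263
apply F[7]=+0.616 → step 8: x=-0.029, v=-0.217, θ=-0.019, ω=0.244
apply F[8]=+0.815 → step 9: x=-0.033, v=-0.206, θ=-0.014, ω=0.222
apply F[9]=+0.930 → step 10: x=-0.037, v=-0.194, θ=-0.010, ω=0.200
apply F[10]=+0.988 → step 11: x=-0.041, v=-0.182, θ=-0.006, ω=0.177
apply F[11]=+1.007 → step 12: x=-0.045, v=-0.170, θ=-0.003, ω=0.156
apply F[12]=+0.997 → step 13: x=-0.048, v=-0.157, θ=-0.000, ω=0.136
apply F[13]=+0.970 → step 14: x=-0.051, v=-0.146, θ=0.002, ω=0.118
apply F[14]=+0.932 → step 15: x=-0.054, v=-0.134, θ=0.005, ω=0.101
apply F[15]=+0.888 → step 16: x=-0.056, v=-0.124, θ=0.007, ω=0.086
apply F[16]=+0.840 → step 17: x=-0.059, v=-0.114, θ=0.008, ω=0.073
apply F[17]=+0.791 → step 18: x=-0.061, v=-0.104, θ=0.009, ω=0.060
apply F[18]=+0.743 → step 19: x=-0.063, v=-0.096, θ=0.011, ω=0.050
apply F[19]=+0.697 → step 20: x=-0.065, v=-0.087, θ=0.011, ω=0.040
apply F[20]=+0.653 → step 21: x=-0.066, v=-0.080, θ=0.012, ω=0.032
apply F[21]=+0.612 → step 22: x=-0.068, v=-0.073, θ=0.013, ω=0.025
apply F[22]=+0.573 → step 23: x=-0.069, v=-0.066, θ=0.013, ω=0.018
apply F[23]=+0.536 → step 24: x=-0.071, v=-0.060, θ=0.013, ω=0.013
apply F[24]=+0.503 → step 25: x=-0.072, v=-0.054, θ=0.014, ω=0.008
apply F[25]=+0.472 → step 26: x=-0.073, v=-0.049, θ=0.014, ω=0.004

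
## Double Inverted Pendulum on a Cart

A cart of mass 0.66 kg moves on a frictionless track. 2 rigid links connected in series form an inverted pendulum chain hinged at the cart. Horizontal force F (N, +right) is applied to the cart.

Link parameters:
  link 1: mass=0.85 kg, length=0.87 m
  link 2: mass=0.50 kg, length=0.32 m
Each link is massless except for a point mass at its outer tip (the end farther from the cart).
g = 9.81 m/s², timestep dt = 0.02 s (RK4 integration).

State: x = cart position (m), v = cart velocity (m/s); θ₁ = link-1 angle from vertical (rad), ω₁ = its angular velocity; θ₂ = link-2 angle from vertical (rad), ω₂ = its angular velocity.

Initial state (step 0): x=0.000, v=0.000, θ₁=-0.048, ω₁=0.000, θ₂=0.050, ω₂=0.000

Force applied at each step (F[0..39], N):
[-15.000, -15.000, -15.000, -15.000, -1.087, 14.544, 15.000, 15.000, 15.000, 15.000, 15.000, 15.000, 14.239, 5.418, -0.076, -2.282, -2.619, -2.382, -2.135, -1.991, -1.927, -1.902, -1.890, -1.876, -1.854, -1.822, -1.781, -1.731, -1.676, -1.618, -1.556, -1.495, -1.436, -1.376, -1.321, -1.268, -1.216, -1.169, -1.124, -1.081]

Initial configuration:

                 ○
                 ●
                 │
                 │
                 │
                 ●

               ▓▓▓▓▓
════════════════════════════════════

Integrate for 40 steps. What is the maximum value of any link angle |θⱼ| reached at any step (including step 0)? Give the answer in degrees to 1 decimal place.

apply F[0]=-15.000 → step 1: x=-0.004, v=-0.434, θ₁=-0.043, ω₁=0.474, θ₂=0.051, ω₂=0.102
apply F[1]=-15.000 → step 2: x=-0.017, v=-0.874, θ₁=-0.029, ω₁=0.958, θ₂=0.054, ω₂=0.192
apply F[2]=-15.000 → step 3: x=-0.039, v=-1.321, θ₁=-0.005, ω₁=1.460, θ₂=0.059, ω₂=0.257
apply F[3]=-15.000 → step 4: x=-0.070, v=-1.779, θ₁=0.030, ω₁=1.984, θ₂=0.064, ω₂=0.292
apply F[4]=-1.087 → step 5: x=-0.106, v=-1.824, θ₁=0.070, ω₁=2.046, θ₂=0.070, ω₂=0.303
apply F[5]=+14.544 → step 6: x=-0.139, v=-1.415, θ₁=0.106, ω₁=1.599, θ₂=0.076, ω₂=0.289
apply F[6]=+15.000 → step 7: x=-0.163, v=-1.013, θ₁=0.134, ω₁=1.173, θ₂=0.081, ω₂=0.245
apply F[7]=+15.000 → step 8: x=-0.179, v=-0.626, θ₁=0.153, ω₁=0.776, θ₂=0.086, ω₂=0.175
apply F[8]=+15.000 → step 9: x=-0.188, v=-0.252, θ₁=0.165, ω₁=0.399, θ₂=0.088, ω₂=0.086
apply F[9]=+15.000 → step 10: x=-0.189, v=0.116, θ₁=0.169, ω₁=0.033, θ₂=0.089, ω₂=-0.013
apply F[10]=+15.000 → step 11: x=-0.183, v=0.484, θ₁=0.166, ω₁=-0.332, θ₂=0.088, ω₂=-0.113
apply F[11]=+15.000 → step 12: x=-0.170, v=0.856, θ₁=0.156, ω₁=-0.706, θ₂=0.085, ω₂=-0.206
apply F[12]=+14.239 → step 13: x=-0.149, v=1.218, θ₁=0.138, ω₁=-1.074, θ₂=0.080, ω₂=-0.282
apply F[13]=+5.418 → step 14: x=-0.124, v=1.333, θ₁=0.116, ω₁=-1.171, θ₂=0.074, ω₂=-0.329
apply F[14]=-0.076 → step 15: x=-0.098, v=1.295, θ₁=0.093, ω₁=-1.100, θ₂=0.067, ω₂=-0.357
apply F[15]=-2.282 → step 16: x=-0.073, v=1.198, θ₁=0.073, ω₁=-0.967, θ₂=0.059, ω₂=-0.374
apply F[16]=-2.619 → step 17: x=-0.050, v=1.096, θ₁=0.055, ω₁=-0.835, θ₂=0.052, ω₂=-0.381
apply F[17]=-2.382 → step 18: x=-0.029, v=1.006, θ₁=0.039, ω₁=-0.722, θ₂=0.044, ω₂=-0.379
apply F[18]=-2.135 → step 19: x=-0.009, v=0.929, θ₁=0.026, ω₁=-0.627, θ₂=0.037, ω₂=-0.372
apply F[19]=-1.991 → step 20: x=0.009, v=0.862, θ₁=0.014, ω₁=-0.547, θ₂=0.029, ω₂=-0.359
apply F[20]=-1.927 → step 21: x=0.025, v=0.800, θ₁=0.004, ω₁=-0.476, θ₂=0.022, ω₂=-0.343
apply F[21]=-1.902 → step 22: x=0.041, v=0.743, θ₁=-0.005, ω₁=-0.413, θ₂=0.016, ω₂=-0.324
apply F[22]=-1.890 → step 23: x=0.055, v=0.689, θ₁=-0.013, ω₁=-0.356, θ₂=0.009, ω₂=-0.303
apply F[23]=-1.876 → step 24: x=0.068, v=0.639, θ₁=-0.020, ω₁=-0.305, θ₂=0.003, ω₂=-0.281
apply F[24]=-1.854 → step 25: x=0.080, v=0.592, θ₁=-0.025, ω₁=-0.259, θ₂=-0.002, ω₂=-0.259
apply F[25]=-1.822 → step 26: x=0.092, v=0.547, θ₁=-0.030, ω₁=-0.217, θ₂=-0.007, ω₂=-0.236
apply F[26]=-1.781 → step 27: x=0.102, v=0.506, θ₁=-0.034, ω₁=-0.181, θ₂=-0.011, ω₂=-0.214
apply F[27]=-1.731 → step 28: x=0.112, v=0.468, θ₁=-0.037, ω₁=-0.148, θ₂=-0.015, ω₂=-0.192
apply F[28]=-1.676 → step 29: x=0.121, v=0.433, θ₁=-0.040, ω₁=-0.119, θ₂=-0.019, ω₂=-0.171
apply F[29]=-1.618 → step 30: x=0.129, v=0.400, θ₁=-0.042, ω₁=-0.093, θ₂=-0.022, ω₂=-0.151
apply F[30]=-1.556 → step 31: x=0.137, v=0.371, θ₁=-0.044, ω₁=-0.071, θ₂=-0.025, ω₂=-0.133
apply F[31]=-1.495 → step 32: x=0.144, v=0.343, θ₁=-0.045, ω₁=-0.052, θ₂=-0.028, ω₂=-0.115
apply F[32]=-1.436 → step 33: x=0.151, v=0.318, θ₁=-0.046, ω₁=-0.036, θ₂=-0.030, ω₂=-0.099
apply F[33]=-1.376 → step 34: x=0.157, v=0.295, θ₁=-0.046, ω₁=-0.021, θ₂=-0.032, ω₂=-0.084
apply F[34]=-1.321 → step 35: x=0.163, v=0.273, θ₁=-0.047, ω₁=-0.009, θ₂=-0.033, ω₂=-0.070
apply F[35]=-1.268 → step 36: x=0.168, v=0.254, θ₁=-0.047, ω₁=0.001, θ₂=-0.034, ω₂=-0.057
apply F[36]=-1.216 → step 37: x=0.173, v=0.236, θ₁=-0.047, ω₁=0.010, θ₂=-0.035, ω₂=-0.046
apply F[37]=-1.169 → step 38: x=0.177, v=0.219, θ₁=-0.046, ω₁=0.017, θ₂=-0.036, ω₂=-0.036
apply F[38]=-1.124 → step 39: x=0.182, v=0.204, θ₁=-0.046, ω₁=0.023, θ₂=-0.037, ω₂=-0.026
apply F[39]=-1.081 → step 40: x=0.186, v=0.189, θ₁=-0.045, ω₁=0.028, θ₂=-0.037, ω₂=-0.018
Max |angle| over trajectory = 0.169 rad = 9.7°.

Answer: 9.7°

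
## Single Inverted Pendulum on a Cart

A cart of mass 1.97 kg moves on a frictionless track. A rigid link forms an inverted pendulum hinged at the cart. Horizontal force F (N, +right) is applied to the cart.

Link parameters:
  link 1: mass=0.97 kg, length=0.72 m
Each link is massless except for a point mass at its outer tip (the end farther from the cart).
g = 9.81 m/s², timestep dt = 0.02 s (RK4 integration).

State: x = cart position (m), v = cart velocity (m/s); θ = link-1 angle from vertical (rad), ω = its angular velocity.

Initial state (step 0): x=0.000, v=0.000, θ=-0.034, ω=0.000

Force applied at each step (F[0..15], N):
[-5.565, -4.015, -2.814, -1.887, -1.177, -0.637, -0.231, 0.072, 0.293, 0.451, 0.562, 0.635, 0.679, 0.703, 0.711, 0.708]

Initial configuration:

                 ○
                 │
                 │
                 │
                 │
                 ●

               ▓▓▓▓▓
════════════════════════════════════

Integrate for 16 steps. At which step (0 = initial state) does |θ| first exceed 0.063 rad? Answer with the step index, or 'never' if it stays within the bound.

Answer: never

Derivation:
apply F[0]=-5.565 → step 1: x=-0.001, v=-0.053, θ=-0.033, ω=0.065
apply F[1]=-4.015 → step 2: x=-0.002, v=-0.091, θ=-0.032, ω=0.108
apply F[2]=-2.814 → step 3: x=-0.004, v=-0.116, θ=-0.029, ω=0.135
apply F[3]=-1.887 → step 4: x=-0.007, v=-0.133, θ=-0.026, ω=0.151
apply F[4]=-1.177 → step 5: x=-0.009, v=-0.142, θ=-0.023, ω=0.157
apply F[5]=-0.637 → step 6: x=-0.012, v=-0.147, θ=-0.020, ω=0.157
apply F[6]=-0.231 → step 7: x=-0.015, v=-0.147, θ=-0.017, ω=0.153
apply F[7]=+0.072 → step 8: x=-0.018, v=-0.145, θ=-0.014, ω=0.146
apply F[8]=+0.293 → step 9: x=-0.021, v=-0.141, θ=-0.011, ω=0.136
apply F[9]=+0.451 → step 10: x=-0.024, v=-0.135, θ=-0.009, ω=0.126
apply F[10]=+0.562 → step 11: x=-0.026, v=-0.129, θ=-0.006, ω=0.115
apply F[11]=+0.635 → step 12: x=-0.029, v=-0.122, θ=-0.004, ω=0.104
apply F[12]=+0.679 → step 13: x=-0.031, v=-0.115, θ=-0.002, ω=0.093
apply F[13]=+0.703 → step 14: x=-0.033, v=-0.108, θ=-0.000, ω=0.083
apply F[14]=+0.711 → step 15: x=-0.036, v=-0.100, θ=0.001, ω=0.073
apply F[15]=+0.708 → step 16: x=-0.037, v=-0.093, θ=0.003, ω=0.064
max |θ| = 0.034 ≤ 0.063 over all 17 states.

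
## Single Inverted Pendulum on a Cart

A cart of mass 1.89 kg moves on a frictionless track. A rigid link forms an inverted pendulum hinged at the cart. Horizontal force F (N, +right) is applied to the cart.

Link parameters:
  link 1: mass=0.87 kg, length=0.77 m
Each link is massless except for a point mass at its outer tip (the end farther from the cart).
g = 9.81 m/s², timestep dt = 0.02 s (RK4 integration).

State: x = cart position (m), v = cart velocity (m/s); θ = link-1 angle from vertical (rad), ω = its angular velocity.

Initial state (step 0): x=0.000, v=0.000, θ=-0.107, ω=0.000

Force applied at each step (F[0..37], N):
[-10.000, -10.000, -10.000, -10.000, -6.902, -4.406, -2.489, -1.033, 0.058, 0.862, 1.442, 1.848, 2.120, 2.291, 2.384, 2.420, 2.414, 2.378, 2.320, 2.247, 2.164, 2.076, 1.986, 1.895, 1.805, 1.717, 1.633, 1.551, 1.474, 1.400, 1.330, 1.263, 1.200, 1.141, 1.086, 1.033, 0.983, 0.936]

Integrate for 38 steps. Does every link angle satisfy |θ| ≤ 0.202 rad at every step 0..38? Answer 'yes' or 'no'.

Answer: yes

Derivation:
apply F[0]=-10.000 → step 1: x=-0.001, v=-0.096, θ=-0.106, ω=0.097
apply F[1]=-10.000 → step 2: x=-0.004, v=-0.192, θ=-0.103, ω=0.194
apply F[2]=-10.000 → step 3: x=-0.009, v=-0.288, θ=-0.098, ω=0.293
apply F[3]=-10.000 → step 4: x=-0.015, v=-0.385, θ=-0.091, ω=0.394
apply F[4]=-6.902 → step 5: x=-0.024, v=-0.450, θ=-0.083, ω=0.456
apply F[5]=-4.406 → step 6: x=-0.033, v=-0.490, θ=-0.073, ω=0.487
apply F[6]=-2.489 → step 7: x=-0.043, v=-0.510, θ=-0.064, ω=0.496
apply F[7]=-1.033 → step 8: x=-0.053, v=-0.516, θ=-0.054, ω=0.488
apply F[8]=+0.058 → step 9: x=-0.064, v=-0.511, θ=-0.044, ω=0.470
apply F[9]=+0.862 → step 10: x=-0.074, v=-0.498, θ=-0.035, ω=0.443
apply F[10]=+1.442 → step 11: x=-0.083, v=-0.480, θ=-0.027, ω=0.412
apply F[11]=+1.848 → step 12: x=-0.093, v=-0.459, θ=-0.019, ω=0.378
apply F[12]=+2.120 → step 13: x=-0.102, v=-0.435, θ=-0.011, ω=0.343
apply F[13]=+2.291 → step 14: x=-0.110, v=-0.410, θ=-0.005, ω=0.309
apply F[14]=+2.384 → step 15: x=-0.118, v=-0.384, θ=0.001, ω=0.275
apply F[15]=+2.420 → step 16: x=-0.126, v=-0.359, θ=0.006, ω=0.243
apply F[16]=+2.414 → step 17: x=-0.133, v=-0.334, θ=0.011, ω=0.213
apply F[17]=+2.378 → step 18: x=-0.139, v=-0.310, θ=0.015, ω=0.185
apply F[18]=+2.320 → step 19: x=-0.145, v=-0.287, θ=0.018, ω=0.160
apply F[19]=+2.247 → step 20: x=-0.151, v=-0.265, θ=0.021, ω=0.136
apply F[20]=+2.164 → step 21: x=-0.156, v=-0.244, θ=0.024, ω=0.115
apply F[21]=+2.076 → step 22: x=-0.160, v=-0.225, θ=0.026, ω=0.095
apply F[22]=+1.986 → step 23: x=-0.165, v=-0.206, θ=0.027, ω=0.078
apply F[23]=+1.895 → step 24: x=-0.169, v=-0.188, θ=0.029, ω=0.062
apply F[24]=+1.805 → step 25: x=-0.172, v=-0.172, θ=0.030, ω=0.048
apply F[25]=+1.717 → step 26: x=-0.175, v=-0.157, θ=0.031, ω=0.036
apply F[26]=+1.633 → step 27: x=-0.178, v=-0.142, θ=0.031, ω=0.025
apply F[27]=+1.551 → step 28: x=-0.181, v=-0.129, θ=0.032, ω=0.016
apply F[28]=+1.474 → step 29: x=-0.184, v=-0.116, θ=0.032, ω=0.007
apply F[29]=+1.400 → step 30: x=-0.186, v=-0.104, θ=0.032, ω=-0.000
apply F[30]=+1.330 → step 31: x=-0.188, v=-0.093, θ=0.032, ω=-0.007
apply F[31]=+1.263 → step 32: x=-0.189, v=-0.082, θ=0.032, ω=-0.012
apply F[32]=+1.200 → step 33: x=-0.191, v=-0.072, θ=0.031, ω=-0.017
apply F[33]=+1.141 → step 34: x=-0.192, v=-0.063, θ=0.031, ω=-0.021
apply F[34]=+1.086 → step 35: x=-0.194, v=-0.054, θ=0.031, ω=-0.024
apply F[35]=+1.033 → step 36: x=-0.195, v=-0.046, θ=0.030, ω=-0.027
apply F[36]=+0.983 → step 37: x=-0.195, v=-0.039, θ=0.030, ω=-0.030
apply F[37]=+0.936 → step 38: x=-0.196, v=-0.031, θ=0.029, ω=-0.032
Max |angle| over trajectory = 0.107 rad; bound = 0.202 → within bound.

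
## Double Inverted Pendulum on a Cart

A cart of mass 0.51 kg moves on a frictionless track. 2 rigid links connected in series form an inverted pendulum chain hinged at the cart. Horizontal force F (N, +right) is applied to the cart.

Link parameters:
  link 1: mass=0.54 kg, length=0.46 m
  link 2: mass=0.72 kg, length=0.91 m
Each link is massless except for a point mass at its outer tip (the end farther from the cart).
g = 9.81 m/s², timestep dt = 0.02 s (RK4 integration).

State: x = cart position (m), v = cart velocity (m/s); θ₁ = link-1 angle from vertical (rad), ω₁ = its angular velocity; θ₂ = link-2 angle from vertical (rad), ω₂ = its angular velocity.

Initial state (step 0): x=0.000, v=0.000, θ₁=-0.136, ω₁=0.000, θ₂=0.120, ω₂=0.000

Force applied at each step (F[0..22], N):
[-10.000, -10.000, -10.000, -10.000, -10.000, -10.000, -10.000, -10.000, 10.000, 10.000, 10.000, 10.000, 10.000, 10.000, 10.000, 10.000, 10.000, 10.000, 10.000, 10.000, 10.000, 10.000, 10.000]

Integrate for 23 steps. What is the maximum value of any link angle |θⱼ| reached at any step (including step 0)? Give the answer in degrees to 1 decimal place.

apply F[0]=-10.000 → step 1: x=-0.003, v=-0.320, θ₁=-0.131, ω₁=0.478, θ₂=0.121, ω₂=0.141
apply F[1]=-10.000 → step 2: x=-0.013, v=-0.647, θ₁=-0.117, ω₁=0.983, θ₂=0.126, ω₂=0.275
apply F[2]=-10.000 → step 3: x=-0.029, v=-0.987, θ₁=-0.092, ω₁=1.543, θ₂=0.132, ω₂=0.394
apply F[3]=-10.000 → step 4: x=-0.052, v=-1.346, θ₁=-0.054, ω₁=2.186, θ₂=0.141, ω₂=0.490
apply F[4]=-10.000 → step 5: x=-0.083, v=-1.728, θ₁=-0.003, ω₁=2.933, θ₂=0.152, ω₂=0.552
apply F[5]=-10.000 → step 6: x=-0.122, v=-2.124, θ₁=0.064, ω₁=3.779, θ₂=0.163, ω₂=0.578
apply F[6]=-10.000 → step 7: x=-0.168, v=-2.511, θ₁=0.148, ω₁=4.661, θ₂=0.175, ω₂=0.578
apply F[7]=-10.000 → step 8: x=-0.222, v=-2.847, θ₁=0.249, ω₁=5.452, θ₂=0.186, ω₂=0.584
apply F[8]=+10.000 → step 9: x=-0.275, v=-2.489, θ₁=0.352, ω₁=4.852, θ₂=0.198, ω₂=0.570
apply F[9]=+10.000 → step 10: x=-0.322, v=-2.186, θ₁=0.445, ω₁=4.460, θ₂=0.209, ω₂=0.524
apply F[10]=+10.000 → step 11: x=-0.363, v=-1.922, θ₁=0.532, ω₁=4.236, θ₂=0.219, ω₂=0.447
apply F[11]=+10.000 → step 12: x=-0.399, v=-1.683, θ₁=0.615, ω₁=4.136, θ₂=0.226, ω₂=0.346
apply F[12]=+10.000 → step 13: x=-0.430, v=-1.457, θ₁=0.698, ω₁=4.127, θ₂=0.232, ω₂=0.229
apply F[13]=+10.000 → step 14: x=-0.457, v=-1.236, θ₁=0.781, ω₁=4.185, θ₂=0.236, ω₂=0.102
apply F[14]=+10.000 → step 15: x=-0.480, v=-1.013, θ₁=0.865, ω₁=4.293, θ₂=0.236, ω₂=-0.031
apply F[15]=+10.000 → step 16: x=-0.498, v=-0.783, θ₁=0.953, ω₁=4.440, θ₂=0.234, ω₂=-0.164
apply F[16]=+10.000 → step 17: x=-0.511, v=-0.543, θ₁=1.043, ω₁=4.619, θ₂=0.230, ω₂=-0.294
apply F[17]=+10.000 → step 18: x=-0.519, v=-0.288, θ₁=1.138, ω₁=4.829, θ₂=0.223, ω₂=-0.416
apply F[18]=+10.000 → step 19: x=-0.522, v=-0.015, θ₁=1.237, ω₁=5.069, θ₂=0.213, ω₂=-0.526
apply F[19]=+10.000 → step 20: x=-0.520, v=0.278, θ₁=1.341, ω₁=5.345, θ₂=0.202, ω₂=-0.621
apply F[20]=+10.000 → step 21: x=-0.511, v=0.595, θ₁=1.451, ω₁=5.666, θ₂=0.189, ω₂=-0.694
apply F[21]=+10.000 → step 22: x=-0.496, v=0.942, θ₁=1.568, ω₁=6.047, θ₂=0.174, ω₂=-0.740
apply F[22]=+10.000 → step 23: x=-0.473, v=1.325, θ₁=1.693, ω₁=6.512, θ₂=0.159, ω₂=-0.749
Max |angle| over trajectory = 1.693 rad = 97.0°.

Answer: 97.0°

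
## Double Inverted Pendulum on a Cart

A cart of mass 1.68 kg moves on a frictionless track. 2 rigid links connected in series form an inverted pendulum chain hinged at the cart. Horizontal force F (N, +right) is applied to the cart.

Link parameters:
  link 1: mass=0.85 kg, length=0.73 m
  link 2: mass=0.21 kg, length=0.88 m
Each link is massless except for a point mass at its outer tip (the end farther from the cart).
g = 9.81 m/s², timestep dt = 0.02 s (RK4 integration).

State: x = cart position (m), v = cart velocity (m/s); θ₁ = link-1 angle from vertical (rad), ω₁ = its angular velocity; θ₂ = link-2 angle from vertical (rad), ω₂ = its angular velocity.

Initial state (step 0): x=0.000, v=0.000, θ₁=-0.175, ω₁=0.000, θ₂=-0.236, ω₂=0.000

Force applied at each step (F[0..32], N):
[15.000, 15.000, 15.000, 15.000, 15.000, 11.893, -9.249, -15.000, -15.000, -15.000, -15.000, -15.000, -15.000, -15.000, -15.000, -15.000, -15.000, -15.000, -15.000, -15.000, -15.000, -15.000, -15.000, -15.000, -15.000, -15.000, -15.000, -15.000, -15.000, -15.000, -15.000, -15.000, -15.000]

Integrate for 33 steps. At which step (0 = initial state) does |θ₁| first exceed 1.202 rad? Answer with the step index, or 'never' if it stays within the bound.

Answer: 29

Derivation:
apply F[0]=+15.000 → step 1: x=0.002, v=0.196, θ₁=-0.178, ω₁=-0.308, θ₂=-0.236, ω₂=-0.013
apply F[1]=+15.000 → step 2: x=0.008, v=0.392, θ₁=-0.187, ω₁=-0.618, θ₂=-0.237, ω₂=-0.025
apply F[2]=+15.000 → step 3: x=0.018, v=0.589, θ₁=-0.203, ω₁=-0.932, θ₂=-0.237, ω₂=-0.034
apply F[3]=+15.000 → step 4: x=0.031, v=0.785, θ₁=-0.225, ω₁=-1.251, θ₂=-0.238, ω₂=-0.039
apply F[4]=+15.000 → step 5: x=0.049, v=0.981, θ₁=-0.253, ω₁=-1.575, θ₂=-0.239, ω₂=-0.039
apply F[5]=+11.893 → step 6: x=0.070, v=1.139, θ₁=-0.287, ω₁=-1.857, θ₂=-0.239, ω₂=-0.034
apply F[6]=-9.249 → step 7: x=0.092, v=1.060, θ₁=-0.324, ω₁=-1.838, θ₂=-0.240, ω₂=-0.019
apply F[7]=-15.000 → step 8: x=0.112, v=0.920, θ₁=-0.360, ω₁=-1.754, θ₂=-0.240, ω₂=0.007
apply F[8]=-15.000 → step 9: x=0.129, v=0.786, θ₁=-0.394, ω₁=-1.690, θ₂=-0.240, ω₂=0.044
apply F[9]=-15.000 → step 10: x=0.143, v=0.655, θ₁=-0.428, ω₁=-1.644, θ₂=-0.238, ω₂=0.090
apply F[10]=-15.000 → step 11: x=0.155, v=0.528, θ₁=-0.460, ω₁=-1.616, θ₂=-0.236, ω₂=0.146
apply F[11]=-15.000 → step 12: x=0.165, v=0.405, θ₁=-0.492, ω₁=-1.604, θ₂=-0.232, ω₂=0.210
apply F[12]=-15.000 → step 13: x=0.172, v=0.284, θ₁=-0.525, ω₁=-1.607, θ₂=-0.227, ω₂=0.284
apply F[13]=-15.000 → step 14: x=0.176, v=0.166, θ₁=-0.557, ω₁=-1.625, θ₂=-0.221, ω₂=0.366
apply F[14]=-15.000 → step 15: x=0.178, v=0.050, θ₁=-0.590, ω₁=-1.657, θ₂=-0.213, ω₂=0.456
apply F[15]=-15.000 → step 16: x=0.178, v=-0.065, θ₁=-0.623, ω₁=-1.702, θ₂=-0.203, ω₂=0.554
apply F[16]=-15.000 → step 17: x=0.176, v=-0.178, θ₁=-0.658, ω₁=-1.760, θ₂=-0.191, ω₂=0.659
apply F[17]=-15.000 → step 18: x=0.171, v=-0.291, θ₁=-0.694, ω₁=-1.830, θ₂=-0.176, ω₂=0.770
apply F[18]=-15.000 → step 19: x=0.164, v=-0.405, θ₁=-0.731, ω₁=-1.910, θ₂=-0.160, ω₂=0.886
apply F[19]=-15.000 → step 20: x=0.155, v=-0.518, θ₁=-0.770, ω₁=-2.001, θ₂=-0.141, ω₂=1.007
apply F[20]=-15.000 → step 21: x=0.143, v=-0.633, θ₁=-0.811, ω₁=-2.101, θ₂=-0.119, ω₂=1.130
apply F[21]=-15.000 → step 22: x=0.129, v=-0.750, θ₁=-0.854, ω₁=-2.210, θ₂=-0.096, ω₂=1.255
apply F[22]=-15.000 → step 23: x=0.113, v=-0.869, θ₁=-0.900, ω₁=-2.327, θ₂=-0.069, ω₂=1.378
apply F[23]=-15.000 → step 24: x=0.095, v=-0.991, θ₁=-0.947, ω₁=-2.451, θ₂=-0.040, ω₂=1.499
apply F[24]=-15.000 → step 25: x=0.073, v=-1.118, θ₁=-0.998, ω₁=-2.583, θ₂=-0.009, ω₂=1.615
apply F[25]=-15.000 → step 26: x=0.050, v=-1.248, θ₁=-1.051, ω₁=-2.721, θ₂=0.024, ω₂=1.724
apply F[26]=-15.000 → step 27: x=0.024, v=-1.383, θ₁=-1.107, ω₁=-2.867, θ₂=0.060, ω₂=1.823
apply F[27]=-15.000 → step 28: x=-0.006, v=-1.524, θ₁=-1.166, ω₁=-3.021, θ₂=0.097, ω₂=1.910
apply F[28]=-15.000 → step 29: x=-0.038, v=-1.672, θ₁=-1.228, ω₁=-3.185, θ₂=0.136, ω₂=1.982
apply F[29]=-15.000 → step 30: x=-0.072, v=-1.827, θ₁=-1.293, ω₁=-3.359, θ₂=0.176, ω₂=2.038
apply F[30]=-15.000 → step 31: x=-0.111, v=-1.990, θ₁=-1.362, ω₁=-3.546, θ₂=0.217, ω₂=2.073
apply F[31]=-15.000 → step 32: x=-0.152, v=-2.163, θ₁=-1.435, ω₁=-3.749, θ₂=0.259, ω₂=2.086
apply F[32]=-15.000 → step 33: x=-0.197, v=-2.348, θ₁=-1.512, ω₁=-3.972, θ₂=0.301, ω₂=2.072
|θ₁| = 1.228 > 1.202 first at step 29.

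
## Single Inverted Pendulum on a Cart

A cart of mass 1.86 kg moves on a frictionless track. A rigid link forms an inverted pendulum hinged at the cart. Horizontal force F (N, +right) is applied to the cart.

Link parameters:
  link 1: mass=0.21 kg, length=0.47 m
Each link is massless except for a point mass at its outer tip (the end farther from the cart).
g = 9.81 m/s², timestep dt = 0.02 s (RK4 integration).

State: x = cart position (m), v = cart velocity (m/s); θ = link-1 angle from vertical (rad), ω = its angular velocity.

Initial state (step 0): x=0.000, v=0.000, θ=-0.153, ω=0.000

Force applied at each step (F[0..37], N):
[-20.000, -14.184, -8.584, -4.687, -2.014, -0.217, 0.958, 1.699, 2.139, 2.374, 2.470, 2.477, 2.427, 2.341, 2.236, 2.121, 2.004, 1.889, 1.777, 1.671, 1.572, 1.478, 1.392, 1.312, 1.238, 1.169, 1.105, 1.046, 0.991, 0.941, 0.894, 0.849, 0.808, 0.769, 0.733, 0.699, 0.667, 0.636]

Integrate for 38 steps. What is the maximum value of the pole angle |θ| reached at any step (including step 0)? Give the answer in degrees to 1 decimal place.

Answer: 8.8°

Derivation:
apply F[0]=-20.000 → step 1: x=-0.002, v=-0.211, θ=-0.149, ω=0.381
apply F[1]=-14.184 → step 2: x=-0.008, v=-0.360, θ=-0.139, ω=0.635
apply F[2]=-8.584 → step 3: x=-0.016, v=-0.450, θ=-0.125, ω=0.768
apply F[3]=-4.687 → step 4: x=-0.025, v=-0.497, θ=-0.109, ω=0.820
apply F[4]=-2.014 → step 5: x=-0.036, v=-0.517, θ=-0.093, ω=0.820
apply F[5]=-0.217 → step 6: x=-0.046, v=-0.517, θ=-0.077, ω=0.785
apply F[6]=+0.958 → step 7: x=-0.056, v=-0.506, θ=-0.062, ω=0.732
apply F[7]=+1.699 → step 8: x=-0.066, v=-0.486, θ=-0.048, ω=0.668
apply F[8]=+2.139 → step 9: x=-0.076, v=-0.462, θ=-0.035, ω=0.600
apply F[9]=+2.374 → step 10: x=-0.084, v=-0.436, θ=-0.024, ω=0.532
apply F[10]=+2.470 → step 11: x=-0.093, v=-0.409, θ=-0.014, ω=0.467
apply F[11]=+2.477 → step 12: x=-0.101, v=-0.382, θ=-0.005, ω=0.406
apply F[12]=+2.427 → step 13: x=-0.108, v=-0.356, θ=0.003, ω=0.350
apply F[13]=+2.341 → step 14: x=-0.115, v=-0.331, θ=0.009, ω=0.299
apply F[14]=+2.236 → step 15: x=-0.122, v=-0.307, θ=0.015, ω=0.253
apply F[15]=+2.121 → step 16: x=-0.127, v=-0.285, θ=0.019, ω=0.213
apply F[16]=+2.004 → step 17: x=-0.133, v=-0.264, θ=0.023, ω=0.177
apply F[17]=+1.889 → step 18: x=-0.138, v=-0.244, θ=0.026, ω=0.145
apply F[18]=+1.777 → step 19: x=-0.143, v=-0.226, θ=0.029, ω=0.117
apply F[19]=+1.671 → step 20: x=-0.147, v=-0.208, θ=0.031, ω=0.093
apply F[20]=+1.572 → step 21: x=-0.151, v=-0.192, θ=0.033, ω=0.072
apply F[21]=+1.478 → step 22: x=-0.155, v=-0.177, θ=0.034, ω=0.054
apply F[22]=+1.392 → step 23: x=-0.158, v=-0.163, θ=0.035, ω=0.038
apply F[23]=+1.312 → step 24: x=-0.161, v=-0.149, θ=0.036, ω=0.024
apply F[24]=+1.238 → step 25: x=-0.164, v=-0.137, θ=0.036, ω=0.013
apply F[25]=+1.169 → step 26: x=-0.167, v=-0.125, θ=0.036, ω=0.003
apply F[26]=+1.105 → step 27: x=-0.169, v=-0.114, θ=0.036, ω=-0.006
apply F[27]=+1.046 → step 28: x=-0.171, v=-0.104, θ=0.036, ω=-0.013
apply F[28]=+0.991 → step 29: x=-0.173, v=-0.094, θ=0.035, ω=-0.019
apply F[29]=+0.941 → step 30: x=-0.175, v=-0.084, θ=0.035, ω=-0.024
apply F[30]=+0.894 → step 31: x=-0.177, v=-0.076, θ=0.035, ω=-0.029
apply F[31]=+0.849 → step 32: x=-0.178, v=-0.067, θ=0.034, ω=-0.032
apply F[32]=+0.808 → step 33: x=-0.179, v=-0.059, θ=0.033, ω=-0.035
apply F[33]=+0.769 → step 34: x=-0.180, v=-0.052, θ=0.033, ω=-0.037
apply F[34]=+0.733 → step 35: x=-0.181, v=-0.045, θ=0.032, ω=-0.039
apply F[35]=+0.699 → step 36: x=-0.182, v=-0.038, θ=0.031, ω=-0.041
apply F[36]=+0.667 → step 37: x=-0.183, v=-0.031, θ=0.030, ω=-0.042
apply F[37]=+0.636 → step 38: x=-0.183, v=-0.025, θ=0.029, ω=-0.042
Max |angle| over trajectory = 0.153 rad = 8.8°.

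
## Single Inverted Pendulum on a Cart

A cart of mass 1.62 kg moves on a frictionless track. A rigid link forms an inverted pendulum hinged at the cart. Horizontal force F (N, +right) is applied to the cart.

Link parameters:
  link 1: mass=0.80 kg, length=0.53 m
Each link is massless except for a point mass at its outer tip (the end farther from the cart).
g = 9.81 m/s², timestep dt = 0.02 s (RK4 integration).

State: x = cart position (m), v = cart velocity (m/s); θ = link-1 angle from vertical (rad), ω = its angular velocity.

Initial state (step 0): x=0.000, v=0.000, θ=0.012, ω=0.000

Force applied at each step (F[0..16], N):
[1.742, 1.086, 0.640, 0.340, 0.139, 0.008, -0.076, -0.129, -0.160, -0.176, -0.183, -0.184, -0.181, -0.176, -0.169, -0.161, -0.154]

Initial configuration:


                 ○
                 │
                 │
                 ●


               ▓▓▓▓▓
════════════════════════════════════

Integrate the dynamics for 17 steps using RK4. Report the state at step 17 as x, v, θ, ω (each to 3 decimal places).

Answer: x=0.011, v=0.021, θ=-0.002, ω=-0.013

Derivation:
apply F[0]=+1.742 → step 1: x=0.000, v=0.020, θ=0.012, ω=-0.034
apply F[1]=+1.086 → step 2: x=0.001, v=0.033, θ=0.011, ω=-0.053
apply F[2]=+0.640 → step 3: x=0.001, v=0.040, θ=0.010, ω=-0.062
apply F[3]=+0.340 → step 4: x=0.002, v=0.043, θ=0.008, ω=-0.065
apply F[4]=+0.139 → step 5: x=0.003, v=0.044, θ=0.007, ω=-0.064
apply F[5]=+0.008 → step 6: x=0.004, v=0.043, θ=0.006, ω=-0.061
apply F[6]=-0.076 → step 7: x=0.005, v=0.042, θ=0.005, ω=-0.056
apply F[7]=-0.129 → step 8: x=0.006, v=0.040, θ=0.004, ω=-0.051
apply F[8]=-0.160 → step 9: x=0.006, v=0.038, θ=0.003, ω=-0.045
apply F[9]=-0.176 → step 10: x=0.007, v=0.035, θ=0.002, ω=-0.040
apply F[10]=-0.183 → step 11: x=0.008, v=0.033, θ=0.001, ω=-0.035
apply F[11]=-0.184 → step 12: x=0.009, v=0.031, θ=0.000, ω=-0.030
apply F[12]=-0.181 → step 13: x=0.009, v=0.028, θ=-0.000, ω=-0.026
apply F[13]=-0.176 → step 14: x=0.010, v=0.026, θ=-0.001, ω=-0.022
apply F[14]=-0.169 → step 15: x=0.010, v=0.024, θ=-0.001, ω=-0.019
apply F[15]=-0.161 → step 16: x=0.011, v=0.022, θ=-0.001, ω=-0.016
apply F[16]=-0.154 → step 17: x=0.011, v=0.021, θ=-0.002, ω=-0.013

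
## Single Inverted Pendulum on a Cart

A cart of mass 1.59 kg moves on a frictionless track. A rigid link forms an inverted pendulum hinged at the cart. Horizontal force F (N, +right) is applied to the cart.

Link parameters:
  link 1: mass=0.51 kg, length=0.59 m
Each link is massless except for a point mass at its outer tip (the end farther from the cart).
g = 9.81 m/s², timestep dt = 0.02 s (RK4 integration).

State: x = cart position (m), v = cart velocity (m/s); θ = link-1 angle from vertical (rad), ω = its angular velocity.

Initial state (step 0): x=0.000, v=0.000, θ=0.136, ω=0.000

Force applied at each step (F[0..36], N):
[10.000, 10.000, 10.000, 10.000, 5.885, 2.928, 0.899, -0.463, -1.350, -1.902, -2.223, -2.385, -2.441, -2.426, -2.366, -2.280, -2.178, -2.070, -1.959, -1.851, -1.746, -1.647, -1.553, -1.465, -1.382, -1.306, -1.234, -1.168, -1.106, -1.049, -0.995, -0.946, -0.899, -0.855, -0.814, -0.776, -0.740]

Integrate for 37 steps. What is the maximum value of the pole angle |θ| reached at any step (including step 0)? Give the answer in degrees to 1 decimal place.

Answer: 7.8°

Derivation:
apply F[0]=+10.000 → step 1: x=0.001, v=0.117, θ=0.134, ω=-0.151
apply F[1]=+10.000 → step 2: x=0.005, v=0.234, θ=0.130, ω=-0.304
apply F[2]=+10.000 → step 3: x=0.011, v=0.351, θ=0.122, ω=-0.459
apply F[3]=+10.000 → step 4: x=0.019, v=0.469, θ=0.112, ω=-0.619
apply F[4]=+5.885 → step 5: x=0.029, v=0.536, θ=0.098, ω=-0.698
apply F[5]=+2.928 → step 6: x=0.040, v=0.568, θ=0.084, ω=-0.720
apply F[6]=+0.899 → step 7: x=0.051, v=0.574, θ=0.070, ω=-0.705
apply F[7]=-0.463 → step 8: x=0.063, v=0.565, θ=0.056, ω=-0.668
apply F[8]=-1.350 → step 9: x=0.074, v=0.545, θ=0.043, ω=-0.618
apply F[9]=-1.902 → step 10: x=0.084, v=0.518, θ=0.032, ω=-0.561
apply F[10]=-2.223 → step 11: x=0.094, v=0.489, θ=0.021, ω=-0.502
apply F[11]=-2.385 → step 12: x=0.104, v=0.458, θ=0.012, ω=-0.444
apply F[12]=-2.441 → step 13: x=0.113, v=0.427, θ=0.003, ω=-0.389
apply F[13]=-2.426 → step 14: x=0.121, v=0.396, θ=-0.004, ω=-0.337
apply F[14]=-2.366 → step 15: x=0.129, v=0.367, θ=-0.010, ω=-0.290
apply F[15]=-2.280 → step 16: x=0.136, v=0.339, θ=-0.016, ω=-0.247
apply F[16]=-2.178 → step 17: x=0.142, v=0.313, θ=-0.020, ω=-0.209
apply F[17]=-2.070 → step 18: x=0.148, v=0.288, θ=-0.024, ω=-0.174
apply F[18]=-1.959 → step 19: x=0.154, v=0.265, θ=-0.027, ω=-0.144
apply F[19]=-1.851 → step 20: x=0.159, v=0.244, θ=-0.030, ω=-0.117
apply F[20]=-1.746 → step 21: x=0.163, v=0.224, θ=-0.032, ω=-0.093
apply F[21]=-1.647 → step 22: x=0.168, v=0.205, θ=-0.034, ω=-0.073
apply F[22]=-1.553 → step 23: x=0.172, v=0.188, θ=-0.035, ω=-0.055
apply F[23]=-1.465 → step 24: x=0.175, v=0.171, θ=-0.036, ω=-0.039
apply F[24]=-1.382 → step 25: x=0.179, v=0.156, θ=-0.036, ω=-0.025
apply F[25]=-1.306 → step 26: x=0.182, v=0.142, θ=-0.037, ω=-0.014
apply F[26]=-1.234 → step 27: x=0.184, v=0.129, θ=-0.037, ω=-0.004
apply F[27]=-1.168 → step 28: x=0.187, v=0.117, θ=-0.037, ω=0.005
apply F[28]=-1.106 → step 29: x=0.189, v=0.105, θ=-0.037, ω=0.012
apply F[29]=-1.049 → step 30: x=0.191, v=0.094, θ=-0.037, ω=0.019
apply F[30]=-0.995 → step 31: x=0.193, v=0.084, θ=-0.036, ω=0.024
apply F[31]=-0.946 → step 32: x=0.194, v=0.074, θ=-0.036, ω=0.028
apply F[32]=-0.899 → step 33: x=0.196, v=0.065, θ=-0.035, ω=0.032
apply F[33]=-0.855 → step 34: x=0.197, v=0.057, θ=-0.034, ω=0.035
apply F[34]=-0.814 → step 35: x=0.198, v=0.048, θ=-0.034, ω=0.037
apply F[35]=-0.776 → step 36: x=0.199, v=0.041, θ=-0.033, ω=0.039
apply F[36]=-0.740 → step 37: x=0.200, v=0.034, θ=-0.032, ω=0.041
Max |angle| over trajectory = 0.136 rad = 7.8°.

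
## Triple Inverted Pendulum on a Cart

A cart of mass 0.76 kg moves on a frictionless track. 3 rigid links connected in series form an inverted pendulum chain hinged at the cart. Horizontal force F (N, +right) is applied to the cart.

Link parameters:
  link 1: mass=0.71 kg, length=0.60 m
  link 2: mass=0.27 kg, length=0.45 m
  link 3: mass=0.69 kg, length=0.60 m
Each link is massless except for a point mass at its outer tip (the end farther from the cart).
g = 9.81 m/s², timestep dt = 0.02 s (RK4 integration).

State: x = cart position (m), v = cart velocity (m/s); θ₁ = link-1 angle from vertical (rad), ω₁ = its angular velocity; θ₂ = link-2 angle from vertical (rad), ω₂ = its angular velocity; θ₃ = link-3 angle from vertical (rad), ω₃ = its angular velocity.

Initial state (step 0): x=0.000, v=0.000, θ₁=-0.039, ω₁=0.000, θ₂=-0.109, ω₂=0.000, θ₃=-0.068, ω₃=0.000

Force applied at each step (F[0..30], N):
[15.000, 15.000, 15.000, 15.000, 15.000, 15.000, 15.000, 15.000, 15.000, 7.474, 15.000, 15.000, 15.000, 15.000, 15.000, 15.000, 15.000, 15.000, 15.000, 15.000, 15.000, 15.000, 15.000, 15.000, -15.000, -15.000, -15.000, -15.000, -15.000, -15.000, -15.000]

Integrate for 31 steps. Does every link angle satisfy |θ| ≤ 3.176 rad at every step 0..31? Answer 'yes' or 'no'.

Answer: yes

Derivation:
apply F[0]=+15.000 → step 1: x=0.004, v=0.411, θ₁=-0.046, ω₁=-0.670, θ₂=-0.110, ω₂=-0.104, θ₃=-0.068, ω₃=0.043
apply F[1]=+15.000 → step 2: x=0.016, v=0.824, θ₁=-0.066, ω₁=-1.357, θ₂=-0.113, ω₂=-0.191, θ₃=-0.066, ω₃=0.085
apply F[2]=+15.000 → step 3: x=0.037, v=1.241, θ₁=-0.100, ω₁=-2.066, θ₂=-0.117, ω₂=-0.248, θ₃=-0.064, ω₃=0.121
apply F[3]=+15.000 → step 4: x=0.066, v=1.655, θ₁=-0.149, ω₁=-2.790, θ₂=-0.123, ω₂=-0.271, θ₃=-0.062, ω₃=0.145
apply F[4]=+15.000 → step 5: x=0.103, v=2.050, θ₁=-0.212, ω₁=-3.496, θ₂=-0.128, ω₂=-0.273, θ₃=-0.059, ω₃=0.146
apply F[5]=+15.000 → step 6: x=0.148, v=2.405, θ₁=-0.288, ω₁=-4.131, θ₂=-0.134, ω₂=-0.289, θ₃=-0.056, ω₃=0.115
apply F[6]=+15.000 → step 7: x=0.199, v=2.702, θ₁=-0.376, ω₁=-4.647, θ₂=-0.140, ω₂=-0.366, θ₃=-0.054, ω₃=0.050
apply F[7]=+15.000 → step 8: x=0.255, v=2.935, θ₁=-0.473, ω₁=-5.028, θ₂=-0.149, ω₂=-0.538, θ₃=-0.054, ω₃=-0.041
apply F[8]=+15.000 → step 9: x=0.316, v=3.108, θ₁=-0.576, ω₁=-5.290, θ₂=-0.162, ω₂=-0.811, θ₃=-0.056, ω₃=-0.152
apply F[9]=+7.474 → step 10: x=0.378, v=3.114, θ₁=-0.683, ω₁=-5.357, θ₂=-0.181, ω₂=-1.067, θ₃=-0.060, ω₃=-0.242
apply F[10]=+15.000 → step 11: x=0.442, v=3.210, θ₁=-0.791, ω₁=-5.489, θ₂=-0.207, ω₂=-1.486, θ₃=-0.066, ω₃=-0.378
apply F[11]=+15.000 → step 12: x=0.506, v=3.273, θ₁=-0.902, ω₁=-5.579, θ₂=-0.241, ω₂=-1.953, θ₃=-0.075, ω₃=-0.532
apply F[12]=+15.000 → step 13: x=0.572, v=3.310, θ₁=-1.014, ω₁=-5.641, θ₂=-0.285, ω₂=-2.452, θ₃=-0.088, ω₃=-0.710
apply F[13]=+15.000 → step 14: x=0.639, v=3.324, θ₁=-1.128, ω₁=-5.682, θ₂=-0.339, ω₂=-2.964, θ₃=-0.104, ω₃=-0.920
apply F[14]=+15.000 → step 15: x=0.705, v=3.317, θ₁=-1.242, ω₁=-5.707, θ₂=-0.403, ω₂=-3.476, θ₃=-0.125, ω₃=-1.172
apply F[15]=+15.000 → step 16: x=0.771, v=3.292, θ₁=-1.356, ω₁=-5.717, θ₂=-0.478, ω₂=-3.973, θ₃=-0.151, ω₃=-1.476
apply F[16]=+15.000 → step 17: x=0.837, v=3.251, θ₁=-1.470, ω₁=-5.713, θ₂=-0.562, ω₂=-4.442, θ₃=-0.184, ω₃=-1.844
apply F[17]=+15.000 → step 18: x=0.901, v=3.195, θ₁=-1.584, ω₁=-5.695, θ₂=-0.655, ω₂=-4.873, θ₃=-0.225, ω₃=-2.287
apply F[18]=+15.000 → step 19: x=0.964, v=3.128, θ₁=-1.698, ω₁=-5.662, θ₂=-0.757, ω₂=-5.252, θ₃=-0.276, ω₃=-2.815
apply F[19]=+15.000 → step 20: x=1.026, v=3.051, θ₁=-1.811, ω₁=-5.612, θ₂=-0.865, ω₂=-5.566, θ₃=-0.338, ω₃=-3.435
apply F[20]=+15.000 → step 21: x=1.086, v=2.968, θ₁=-1.922, ω₁=-5.538, θ₂=-0.979, ω₂=-5.798, θ₃=-0.414, ω₃=-4.154
apply F[21]=+15.000 → step 22: x=1.145, v=2.881, θ₁=-2.032, ω₁=-5.434, θ₂=-1.096, ω₂=-5.927, θ₃=-0.505, ω₃=-4.978
apply F[22]=+15.000 → step 23: x=1.202, v=2.794, θ₁=-2.139, ω₁=-5.285, θ₂=-1.215, ω₂=-5.925, θ₃=-0.614, ω₃=-5.909
apply F[23]=+15.000 → step 24: x=1.257, v=2.713, θ₁=-2.243, ω₁=-5.072, θ₂=-1.332, ω₂=-5.764, θ₃=-0.742, ω₃=-6.947
apply F[24]=-15.000 → step 25: x=1.305, v=2.142, θ₁=-2.348, ω₁=-5.484, θ₂=-1.439, ω₂=-4.971, θ₃=-0.890, ω₃=-7.783
apply F[25]=-15.000 → step 26: x=1.342, v=1.515, θ₁=-2.462, ω₁=-5.921, θ₂=-1.531, ω₂=-4.230, θ₃=-1.054, ω₃=-8.690
apply F[26]=-15.000 → step 27: x=1.366, v=0.837, θ₁=-2.585, ω₁=-6.303, θ₂=-1.610, ω₂=-3.675, θ₃=-1.238, ω₃=-9.658
apply F[27]=-15.000 → step 28: x=1.375, v=0.130, θ₁=-2.713, ω₁=-6.510, θ₂=-1.681, ω₂=-3.572, θ₃=-1.440, ω₃=-10.581
apply F[28]=-15.000 → step 29: x=1.371, v=-0.554, θ₁=-2.843, ω₁=-6.412, θ₂=-1.758, ω₂=-4.277, θ₃=-1.659, ω₃=-11.224
apply F[29]=-15.000 → step 30: x=1.354, v=-1.160, θ₁=-2.967, ω₁=-5.952, θ₂=-1.859, ω₂=-5.987, θ₃=-1.886, ω₃=-11.369
apply F[30]=-15.000 → step 31: x=1.325, v=-1.667, θ₁=-3.079, ω₁=-5.110, θ₂=-2.004, ω₂=-8.559, θ₃=-2.110, ω₃=-11.001
Max |angle| over trajectory = 3.079 rad; bound = 3.176 → within bound.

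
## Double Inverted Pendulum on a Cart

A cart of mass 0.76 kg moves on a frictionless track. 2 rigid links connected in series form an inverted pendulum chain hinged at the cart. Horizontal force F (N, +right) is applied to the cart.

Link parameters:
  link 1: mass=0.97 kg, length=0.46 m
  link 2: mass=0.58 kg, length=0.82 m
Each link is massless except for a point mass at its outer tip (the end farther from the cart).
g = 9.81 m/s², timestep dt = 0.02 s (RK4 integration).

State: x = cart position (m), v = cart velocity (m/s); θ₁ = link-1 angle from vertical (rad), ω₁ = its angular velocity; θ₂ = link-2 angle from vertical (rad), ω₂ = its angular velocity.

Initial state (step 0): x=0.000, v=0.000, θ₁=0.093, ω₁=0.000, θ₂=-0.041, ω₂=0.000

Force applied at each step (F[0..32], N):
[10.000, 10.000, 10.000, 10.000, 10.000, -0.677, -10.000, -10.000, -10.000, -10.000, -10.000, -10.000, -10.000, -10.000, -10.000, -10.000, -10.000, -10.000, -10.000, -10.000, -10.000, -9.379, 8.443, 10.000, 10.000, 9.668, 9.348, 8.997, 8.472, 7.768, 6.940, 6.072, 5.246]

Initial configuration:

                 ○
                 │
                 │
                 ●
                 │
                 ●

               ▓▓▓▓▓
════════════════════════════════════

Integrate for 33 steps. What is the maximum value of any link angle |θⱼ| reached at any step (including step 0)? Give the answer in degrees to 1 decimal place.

apply F[0]=+10.000 → step 1: x=0.002, v=0.223, θ₁=0.089, ω₁=-0.408, θ₂=-0.042, ω₂=-0.055
apply F[1]=+10.000 → step 2: x=0.009, v=0.451, θ₁=0.077, ω₁=-0.832, θ₂=-0.043, ω₂=-0.106
apply F[2]=+10.000 → step 3: x=0.020, v=0.687, θ₁=0.055, ω₁=-1.287, θ₂=-0.046, ω₂=-0.149
apply F[3]=+10.000 → step 4: x=0.037, v=0.935, θ₁=0.025, ω₁=-1.786, θ₂=-0.049, ω₂=-0.181
apply F[4]=+10.000 → step 5: x=0.058, v=1.196, θ₁=-0.016, ω₁=-2.341, θ₂=-0.053, ω₂=-0.198
apply F[5]=-0.677 → step 6: x=0.082, v=1.190, θ₁=-0.063, ω₁=-2.342, θ₂=-0.057, ω₂=-0.203
apply F[6]=-10.000 → step 7: x=0.103, v=0.957, θ₁=-0.105, ω₁=-1.879, θ₂=-0.061, ω₂=-0.194
apply F[7]=-10.000 → step 8: x=0.120, v=0.743, θ₁=-0.139, ω₁=-1.484, θ₂=-0.065, ω₂=-0.171
apply F[8]=-10.000 → step 9: x=0.133, v=0.544, θ₁=-0.165, ω₁=-1.144, θ₂=-0.068, ω₂=-0.136
apply F[9]=-10.000 → step 10: x=0.142, v=0.357, θ₁=-0.185, ω₁=-0.848, θ₂=-0.070, ω₂=-0.091
apply F[10]=-10.000 → step 11: x=0.147, v=0.179, θ₁=-0.199, ω₁=-0.586, θ₂=-0.071, ω₂=-0.039
apply F[11]=-10.000 → step 12: x=0.149, v=0.008, θ₁=-0.208, ω₁=-0.346, θ₂=-0.071, ω₂=0.018
apply F[12]=-10.000 → step 13: x=0.148, v=-0.159, θ₁=-0.213, ω₁=-0.119, θ₂=-0.071, ω₂=0.079
apply F[13]=-10.000 → step 14: x=0.143, v=-0.326, θ₁=-0.213, ω₁=0.103, θ₂=-0.068, ω₂=0.141
apply F[14]=-10.000 → step 15: x=0.135, v=-0.493, θ₁=-0.209, ω₁=0.328, θ₂=-0.065, ω₂=0.204
apply F[15]=-10.000 → step 16: x=0.123, v=-0.664, θ₁=-0.200, ω₁=0.565, θ₂=-0.060, ω₂=0.266
apply F[16]=-10.000 → step 17: x=0.108, v=-0.841, θ₁=-0.186, ω₁=0.822, θ₂=-0.054, ω₂=0.324
apply F[17]=-10.000 → step 18: x=0.089, v=-1.027, θ₁=-0.167, ω₁=1.111, θ₂=-0.047, ω₂=0.376
apply F[18]=-10.000 → step 19: x=0.067, v=-1.226, θ₁=-0.141, ω₁=1.441, θ₂=-0.039, ω₂=0.421
apply F[19]=-10.000 → step 20: x=0.040, v=-1.439, θ₁=-0.109, ω₁=1.825, θ₂=-0.030, ω₂=0.455
apply F[20]=-10.000 → step 21: x=0.009, v=-1.670, θ₁=-0.068, ω₁=2.273, θ₂=-0.021, ω₂=0.477
apply F[21]=-9.379 → step 22: x=-0.027, v=-1.903, θ₁=-0.018, ω₁=2.756, θ₂=-0.011, ω₂=0.485
apply F[22]=+8.443 → step 23: x=-0.062, v=-1.684, θ₁=0.032, ω₁=2.285, θ₂=-0.002, ω₂=0.481
apply F[23]=+10.000 → step 24: x=-0.094, v=-1.439, θ₁=0.073, ω₁=1.788, θ₂=0.008, ω₂=0.464
apply F[24]=+10.000 → step 25: x=-0.120, v=-1.211, θ₁=0.104, ω₁=1.351, θ₂=0.017, ω₂=0.435
apply F[25]=+9.668 → step 26: x=-0.142, v=-1.005, θ₁=0.128, ω₁=0.981, θ₂=0.025, ω₂=0.397
apply F[26]=+9.348 → step 27: x=-0.160, v=-0.818, θ₁=0.144, ω₁=0.665, θ₂=0.033, ω₂=0.353
apply F[27]=+8.997 → step 28: x=-0.175, v=-0.646, θ₁=0.155, ω₁=0.392, θ₂=0.039, ω₂=0.306
apply F[28]=+8.472 → step 29: x=-0.187, v=-0.492, θ₁=0.160, ω₁=0.160, θ₂=0.045, ω₂=0.257
apply F[29]=+7.768 → step 30: x=-0.195, v=-0.358, θ₁=0.161, ω₁=-0.030, θ₂=0.049, ω₂=0.210
apply F[30]=+6.940 → step 31: x=-0.201, v=-0.244, θ₁=0.159, ω₁=-0.177, θ₂=0.053, ω₂=0.165
apply F[31]=+6.072 → step 32: x=-0.205, v=-0.150, θ₁=0.155, ω₁=-0.284, θ₂=0.056, ω₂=0.124
apply F[32]=+5.246 → step 33: x=-0.207, v=-0.074, θ₁=0.148, ω₁=-0.357, θ₂=0.058, ω₂=0.087
Max |angle| over trajectory = 0.213 rad = 12.2°.

Answer: 12.2°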